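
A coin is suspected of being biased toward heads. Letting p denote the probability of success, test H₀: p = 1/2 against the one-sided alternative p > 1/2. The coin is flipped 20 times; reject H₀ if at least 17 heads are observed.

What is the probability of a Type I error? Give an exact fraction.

Under H₀, S ~ Binomial(20, 1/2), and α = P(S ≥ 17).
That's C(20,17) + C(20,18) + C(20,19) + C(20,20) over 2^20, i.e. (1140 + 190 + 20 + 1)/1048576 = 1351/1048576.

1351/1048576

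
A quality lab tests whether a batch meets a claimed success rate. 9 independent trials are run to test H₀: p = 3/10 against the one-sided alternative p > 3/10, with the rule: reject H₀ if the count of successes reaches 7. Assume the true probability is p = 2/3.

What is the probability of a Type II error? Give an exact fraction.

12259/19683

β = P(fail to reject H₀ | Ha true) = P(Y ≤ 6 | p = 2/3), Y ~ Binomial(9, 2/3).
Summing C(9,j)·(2/3)^j·(1/3)^{9-j} for j = 0..6 gives 12259/19683.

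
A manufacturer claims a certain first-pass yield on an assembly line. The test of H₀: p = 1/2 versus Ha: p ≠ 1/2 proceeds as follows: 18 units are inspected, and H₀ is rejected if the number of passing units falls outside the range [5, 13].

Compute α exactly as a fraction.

The significance level is the null-hypothesis probability of the rejection region {≤4} ∪ {≥14}.
By symmetry, α = 2·P(X ≤ 4) = 2·(1 + 18 + 153 + 816 + 3060)/262144 = 8096/262144 = 253/8192.

253/8192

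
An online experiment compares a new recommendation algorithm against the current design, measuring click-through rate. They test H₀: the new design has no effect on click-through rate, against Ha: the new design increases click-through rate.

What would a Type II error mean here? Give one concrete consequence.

A Type II error is failing to reject H₀ when H₀ is false.
Here that means keeping the current design when actually the new design increases click-through rate.

A Type II error would mean concluding that the new design has no effect on click-through rate (or at least failing to establish that the new design increases click-through rate) when in fact the new design increases click-through rate. Consequence: a genuinely better design is discarded.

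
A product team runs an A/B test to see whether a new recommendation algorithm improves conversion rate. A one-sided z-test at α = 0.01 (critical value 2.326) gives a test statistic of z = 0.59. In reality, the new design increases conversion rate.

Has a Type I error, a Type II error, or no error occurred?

Type II error

The conventional null hypothesis is that the new design has no effect on conversion rate.
Since z = 0.59 ≤ z* = 2.326, H₀ is not rejected.
H₀ is false (actually the new design increases conversion rate).
Failing to reject a false H₀ is a Type II error.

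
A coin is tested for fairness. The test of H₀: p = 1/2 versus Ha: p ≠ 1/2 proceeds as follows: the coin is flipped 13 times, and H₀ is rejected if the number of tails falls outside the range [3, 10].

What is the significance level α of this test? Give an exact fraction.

Under H₀, X ~ Binomial(13, 1/2); α is the probability of landing in either tail, P(X ≤ 2) + P(X ≥ 11).
By symmetry, α = 2·P(X ≤ 2) = 2·(1 + 13 + 78)/8192 = 184/8192 = 23/1024.

23/1024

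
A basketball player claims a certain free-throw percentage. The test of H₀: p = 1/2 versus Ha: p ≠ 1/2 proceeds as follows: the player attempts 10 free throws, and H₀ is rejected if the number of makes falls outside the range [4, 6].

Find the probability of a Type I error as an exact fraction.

11/32

The significance level is the null-hypothesis probability of the rejection region {≤3} ∪ {≥7}.
By symmetry, α = 2·P(K ≤ 3) = 2·(1 + 10 + 45 + 120)/1024 = 352/1024 = 11/32.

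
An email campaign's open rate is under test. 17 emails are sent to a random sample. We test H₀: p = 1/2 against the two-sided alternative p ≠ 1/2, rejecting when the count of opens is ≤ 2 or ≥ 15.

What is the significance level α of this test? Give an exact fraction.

α = P(S ≤ 2 or S ≥ 15 | p = 1/2), S ~ Binomial(17, 1/2).
The two tails are symmetric, so α = 2·(1 + 17 + 136)/2^17 = 308/131072 = 77/32768.

77/32768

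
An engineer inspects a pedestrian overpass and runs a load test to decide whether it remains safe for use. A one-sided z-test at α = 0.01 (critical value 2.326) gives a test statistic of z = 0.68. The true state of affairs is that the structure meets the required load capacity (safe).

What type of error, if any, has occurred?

No error — this is a correct decision.

The conventional null hypothesis is that the structure meets the required load capacity (safe).
Since z = 0.68 ≤ z* = 2.326, H₀ is not rejected.
H₀ is true (actually the structure meets the required load capacity (safe)).
The decision matches the true state — no error.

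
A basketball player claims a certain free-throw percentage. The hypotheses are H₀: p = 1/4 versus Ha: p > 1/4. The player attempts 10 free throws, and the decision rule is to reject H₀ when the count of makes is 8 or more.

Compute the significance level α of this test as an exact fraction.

The Type I error probability is α = P(Y ≥ 8) computed under H₀, where Y ~ Binomial(10, 1/4).
Summing C(10,j)(1/4)^j(3/4)^{10−j} for j = 8,…,10 gives 109/262144.

109/262144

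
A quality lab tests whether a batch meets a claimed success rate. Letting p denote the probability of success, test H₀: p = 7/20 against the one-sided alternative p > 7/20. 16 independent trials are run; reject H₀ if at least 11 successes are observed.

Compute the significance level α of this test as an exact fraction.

Under H₀, X ~ Binomial(16, 7/20), and α = P(X ≥ 11).
Summing C(16,j)(7/20)^j(13/20)^{16−j} for j = 11,…,16 gives 4060307786148717957/655360000000000000000.

4060307786148717957/655360000000000000000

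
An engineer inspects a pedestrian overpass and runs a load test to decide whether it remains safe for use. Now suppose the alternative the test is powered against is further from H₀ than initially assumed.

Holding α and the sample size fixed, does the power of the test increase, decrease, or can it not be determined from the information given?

It increases.

The further the true parameter sits from the null value, the more of the Ha sampling distribution falls in the rejection region.
Since power = 1 − β and β decreases, power increases.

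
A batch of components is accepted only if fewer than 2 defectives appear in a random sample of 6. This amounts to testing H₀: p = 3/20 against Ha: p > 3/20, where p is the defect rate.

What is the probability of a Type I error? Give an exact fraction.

α = P(reject H₀ | H₀ true) = P(K ≥ 2 | p = 3/20), K ~ Binomial(6, 3/20).
Computing the lower-tail complement: 1 − 9938999/12800000 = 2861001/12800000.

2861001/12800000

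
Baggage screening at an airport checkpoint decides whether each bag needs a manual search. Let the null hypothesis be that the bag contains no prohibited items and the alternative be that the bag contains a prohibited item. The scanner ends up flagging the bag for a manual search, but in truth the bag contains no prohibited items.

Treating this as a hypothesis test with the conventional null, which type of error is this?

Type I error

'Flagging the bag for a manual search' corresponds to rejecting H₀.
H₀ was rejected but H₀ is true — a Type I error (false positive).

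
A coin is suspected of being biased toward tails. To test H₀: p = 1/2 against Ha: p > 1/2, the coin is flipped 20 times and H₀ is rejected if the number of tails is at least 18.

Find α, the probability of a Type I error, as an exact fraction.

211/1048576

α = P(reject H₀ | H₀ true) = P(K ≥ 18 | p = 1/2), with K ~ Binomial(20, 1/2).
P(K ≥ 18) = [C(20,18) + C(20,19) + C(20,20)] / 2^20 = (190 + 20 + 1) / 1048576 = 211/1048576.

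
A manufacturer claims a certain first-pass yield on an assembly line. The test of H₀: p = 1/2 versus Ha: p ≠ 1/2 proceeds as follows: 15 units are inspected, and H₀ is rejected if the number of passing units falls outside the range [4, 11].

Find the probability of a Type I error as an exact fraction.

α = P(S ≤ 3 or S ≥ 12 | p = 1/2), S ~ Binomial(15, 1/2).
Each tail has probability (1 + 15 + 105 + 455)/32768; doubling gives α = 1152/32768 = 9/256.

9/256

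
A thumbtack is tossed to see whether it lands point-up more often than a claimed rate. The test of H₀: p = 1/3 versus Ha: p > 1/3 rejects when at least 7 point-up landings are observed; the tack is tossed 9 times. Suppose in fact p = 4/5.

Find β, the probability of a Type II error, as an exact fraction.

A Type II error is failing to reject when Ha holds: with p = 4/5, β = P(S ≤ 6).
Equivalently, β = 1 − P(S ≥ 7) = 511333/1953125.

511333/1953125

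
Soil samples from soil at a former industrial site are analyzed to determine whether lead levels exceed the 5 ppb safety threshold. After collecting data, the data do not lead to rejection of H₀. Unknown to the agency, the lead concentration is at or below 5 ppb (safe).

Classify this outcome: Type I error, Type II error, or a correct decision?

No error — this is a correct decision.

The conventional null hypothesis here is that the lead concentration is at or below 5 ppb (safe).
The test retained a true H₀ — the decision matches the true state.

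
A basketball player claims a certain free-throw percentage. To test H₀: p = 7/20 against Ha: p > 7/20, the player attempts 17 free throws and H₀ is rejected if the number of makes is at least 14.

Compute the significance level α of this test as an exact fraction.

56496660191394549/655360000000000000000

α = P(reject H₀ | H₀ true) = P(Y ≥ 14 | p = 7/20), with Y ~ Binomial(17, 7/20).
Adding the binomial terms for j = 14 through 17 with p = 7/20 yields 56496660191394549/655360000000000000000.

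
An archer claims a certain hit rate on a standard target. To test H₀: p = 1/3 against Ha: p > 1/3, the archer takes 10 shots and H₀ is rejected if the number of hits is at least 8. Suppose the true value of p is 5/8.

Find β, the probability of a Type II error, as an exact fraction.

β = P(fail to reject H₀ | Ha true) = P(S ≤ 7 | p = 5/8), S ~ Binomial(10, 5/8).
Equivalently, β = 1 − P(S ≥ 8) = 211794831/268435456.

211794831/268435456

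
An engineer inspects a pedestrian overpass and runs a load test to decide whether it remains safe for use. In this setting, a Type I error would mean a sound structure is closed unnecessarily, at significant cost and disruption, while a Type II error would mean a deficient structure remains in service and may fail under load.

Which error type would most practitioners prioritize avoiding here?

The Type II consequence (a deficient structure remains in service and may fail under load) is more severe than the Type I consequence (a sound structure is closed unnecessarily, at significant cost and disruption).

Type II error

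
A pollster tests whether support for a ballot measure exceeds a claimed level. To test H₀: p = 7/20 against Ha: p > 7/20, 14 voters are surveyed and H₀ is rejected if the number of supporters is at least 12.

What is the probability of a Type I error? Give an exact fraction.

115588589415551/819200000000000000

α = P(reject H₀ | H₀ true) = P(S ≥ 12 | p = 7/20), with S ~ Binomial(14, 7/20).
Adding the binomial terms for j = 12 through 14 with p = 7/20 yields 115588589415551/819200000000000000.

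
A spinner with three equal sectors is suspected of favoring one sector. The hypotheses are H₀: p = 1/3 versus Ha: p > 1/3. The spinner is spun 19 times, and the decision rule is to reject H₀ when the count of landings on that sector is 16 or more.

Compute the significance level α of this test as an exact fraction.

The Type I error probability is α = P(Y ≥ 16) computed under H₀, where Y ~ Binomial(19, 1/3).
P(Y ≥ 16) = Σ_{j=16}^{19} C(19,j)·(1/3)^j·(2/3)^{19-j} = 2825/387420489.

2825/387420489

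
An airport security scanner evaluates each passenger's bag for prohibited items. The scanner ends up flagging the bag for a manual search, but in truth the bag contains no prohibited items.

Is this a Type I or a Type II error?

Type I error

The null hypothesis here is that the bag contains no prohibited items.
'Flagging the bag for a manual search' corresponds to rejecting H₀.
H₀ was rejected but H₀ is true — a Type I error (false positive).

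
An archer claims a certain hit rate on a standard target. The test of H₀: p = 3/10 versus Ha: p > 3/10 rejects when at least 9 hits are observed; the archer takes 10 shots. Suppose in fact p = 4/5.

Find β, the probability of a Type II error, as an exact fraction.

A Type II error is failing to reject when Ha holds: with p = 4/5, β = P(Y ≤ 8).
Equivalently, β = 1 − P(Y ≥ 9) = 6095609/9765625.

6095609/9765625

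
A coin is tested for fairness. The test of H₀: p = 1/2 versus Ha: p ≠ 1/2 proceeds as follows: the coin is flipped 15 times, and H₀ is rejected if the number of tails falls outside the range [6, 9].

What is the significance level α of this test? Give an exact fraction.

309/1024

α = P(S ≤ 5 or S ≥ 10 | p = 1/2), S ~ Binomial(15, 1/2).
The two tails are symmetric, so α = 2·(1 + 15 + 105 + 455 + 1365 + 3003)/2^15 = 9888/32768 = 309/1024.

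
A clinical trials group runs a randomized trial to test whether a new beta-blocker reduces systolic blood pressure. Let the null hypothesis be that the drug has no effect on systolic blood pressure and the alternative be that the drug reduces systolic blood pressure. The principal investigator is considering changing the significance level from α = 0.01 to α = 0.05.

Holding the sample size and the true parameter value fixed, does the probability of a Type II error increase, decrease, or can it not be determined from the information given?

It decreases.

With a larger α the critical value moves toward the center, so more of the Ha sampling distribution lies in the rejection region.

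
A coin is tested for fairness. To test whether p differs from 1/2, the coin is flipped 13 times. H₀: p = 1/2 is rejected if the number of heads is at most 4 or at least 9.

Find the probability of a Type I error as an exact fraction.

1093/4096

Under H₀, K ~ Binomial(13, 1/2); α is the probability of landing in either tail, P(K ≤ 4) + P(K ≥ 9).
By symmetry, α = 2·P(K ≤ 4) = 2·(1 + 13 + 78 + 286 + 715)/8192 = 2186/8192 = 1093/4096.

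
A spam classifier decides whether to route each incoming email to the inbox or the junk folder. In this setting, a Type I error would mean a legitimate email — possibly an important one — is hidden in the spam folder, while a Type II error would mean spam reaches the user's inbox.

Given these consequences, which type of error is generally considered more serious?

Type I error

The Type I consequence (a legitimate email — possibly an important one — is hidden in the spam folder) is more severe than the Type II consequence (spam reaches the user's inbox).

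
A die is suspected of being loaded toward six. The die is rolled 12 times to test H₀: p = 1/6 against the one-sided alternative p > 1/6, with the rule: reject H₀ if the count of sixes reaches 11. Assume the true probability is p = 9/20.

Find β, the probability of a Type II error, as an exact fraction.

β = P(fail to reject H₀ | Ha true) = P(S ≤ 10 | p = 9/20), S ~ Binomial(12, 9/20).
Adding the binomial probabilities P(S=0)+…+P(S=10) at p = 9/20 gives 4091575270595131/4096000000000000.

4091575270595131/4096000000000000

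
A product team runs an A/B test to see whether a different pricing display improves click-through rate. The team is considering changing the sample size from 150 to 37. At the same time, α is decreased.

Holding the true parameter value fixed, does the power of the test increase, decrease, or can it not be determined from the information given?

It decreases.

Reducing n widens both sampling distributions, so the test has less ability to distinguish Ha from H₀. A smaller α moves the rejection region further into the tail. With the alternative true, more outcomes now fall outside the rejection region, so failing to reject becomes more likely. Both changes push β in the same direction.
Since power = 1 − β and β increases, power decreases.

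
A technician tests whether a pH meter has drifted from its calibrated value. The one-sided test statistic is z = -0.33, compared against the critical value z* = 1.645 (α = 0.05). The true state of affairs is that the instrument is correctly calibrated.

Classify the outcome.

No error (correct decision).

The conventional null hypothesis is that the instrument is correctly calibrated.
Since z = -0.33 ≤ z* = 1.645, H₀ is not rejected.
H₀ is true (actually the instrument is correctly calibrated).
The decision matches the true state — no error.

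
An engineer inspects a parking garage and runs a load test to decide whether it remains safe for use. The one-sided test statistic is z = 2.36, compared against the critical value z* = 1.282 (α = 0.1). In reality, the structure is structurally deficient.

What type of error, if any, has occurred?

No error (correct decision).

The conventional null hypothesis is that the structure meets the required load capacity (safe).
Since z = 2.36 > z* = 1.282, H₀ is rejected.
H₀ is false (actually the structure is structurally deficient).
The decision matches the true state — no error.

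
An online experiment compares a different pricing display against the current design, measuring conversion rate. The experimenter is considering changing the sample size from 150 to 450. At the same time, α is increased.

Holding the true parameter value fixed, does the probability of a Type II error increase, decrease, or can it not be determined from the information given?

A larger sample reduces the standard error, pulling the sampling distribution under Ha further from the non-rejection region. Relaxing α lowers the evidence threshold; under Ha, outcomes that previously fell short now trigger rejection. Both changes push β in the same direction.

It decreases.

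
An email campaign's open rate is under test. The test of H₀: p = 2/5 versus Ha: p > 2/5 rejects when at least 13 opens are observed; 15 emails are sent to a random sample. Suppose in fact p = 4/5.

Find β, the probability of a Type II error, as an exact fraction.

Under the alternative p = 4/5, S ~ Binomial(15, 4/5); β is the probability the test does not reject, P(S < 13).
Adding the binomial probabilities P(S=0)+…+P(S=12) at p = 4/5 gives 18370873741/30517578125.

18370873741/30517578125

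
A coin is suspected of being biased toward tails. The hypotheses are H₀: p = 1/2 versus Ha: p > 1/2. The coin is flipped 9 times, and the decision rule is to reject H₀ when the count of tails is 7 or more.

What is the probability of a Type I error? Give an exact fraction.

Under H₀, Y ~ Binomial(9, 1/2), and α = P(Y ≥ 7).
That's C(9,7) + C(9,8) + C(9,9) over 2^9, i.e. (36 + 9 + 1)/512 = 46/512 = 23/256.

23/256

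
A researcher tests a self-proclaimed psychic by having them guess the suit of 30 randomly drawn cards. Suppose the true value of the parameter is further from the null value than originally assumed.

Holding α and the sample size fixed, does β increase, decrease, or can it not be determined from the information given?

It decreases.

A larger true effect moves the Ha sampling distribution further from the H₀ critical value, making rejection more likely when Ha is true.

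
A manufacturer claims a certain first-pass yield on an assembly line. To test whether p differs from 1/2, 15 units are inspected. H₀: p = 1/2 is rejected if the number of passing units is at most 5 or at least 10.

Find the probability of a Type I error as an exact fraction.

309/1024

The significance level is the null-hypothesis probability of the rejection region {≤5} ∪ {≥10}.
Each tail has probability (1 + 15 + 105 + 455 + 1365 + 3003)/32768; doubling gives α = 9888/32768 = 309/1024.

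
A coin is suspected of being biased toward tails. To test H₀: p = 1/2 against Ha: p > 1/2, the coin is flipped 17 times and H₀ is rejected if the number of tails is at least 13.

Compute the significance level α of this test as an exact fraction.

α = P(reject H₀ | H₀ true) = P(S ≥ 13 | p = 1/2), with S ~ Binomial(17, 1/2).
Summing the upper tail: (2380 + 680 + 136 + 17 + 1) / 2^17 = 3214/131072 = 1607/65536.

1607/65536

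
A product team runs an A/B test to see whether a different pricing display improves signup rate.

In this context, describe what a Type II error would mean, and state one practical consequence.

A Type II error would mean concluding that the new design has no effect on signup rate (or at least failing to establish that the new design increases signup rate) when in fact the new design increases signup rate. Consequence: a genuinely better design is discarded.

With the conventional null hypothesis that the new design has no effect on signup rate:
A Type II error is failing to reject H₀ when H₀ is false.
Here that means keeping the current design when actually the new design increases signup rate.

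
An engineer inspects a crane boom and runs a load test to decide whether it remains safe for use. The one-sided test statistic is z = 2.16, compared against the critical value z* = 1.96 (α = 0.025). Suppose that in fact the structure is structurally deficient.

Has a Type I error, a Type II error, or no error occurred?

Neither — the decision is correct.

The conventional null hypothesis is that the structure meets the required load capacity (safe).
Since z = 2.16 > z* = 1.96, H₀ is rejected.
H₀ is false (actually the structure is structurally deficient).
The decision matches the true state — no error.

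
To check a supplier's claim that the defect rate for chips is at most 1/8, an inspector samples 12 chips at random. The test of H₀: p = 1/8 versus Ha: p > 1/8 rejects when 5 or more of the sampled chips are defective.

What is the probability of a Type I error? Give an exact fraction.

α = P(reject H₀ | H₀ true) = P(K ≥ 5 | p = 1/8), K ~ Binomial(12, 1/8).
Via the complement, α = 1 − Σ_{j=0}^{4} C(12,j)(1/8)^j(7/8)^{12-j} = 387766075/34359738368.

387766075/34359738368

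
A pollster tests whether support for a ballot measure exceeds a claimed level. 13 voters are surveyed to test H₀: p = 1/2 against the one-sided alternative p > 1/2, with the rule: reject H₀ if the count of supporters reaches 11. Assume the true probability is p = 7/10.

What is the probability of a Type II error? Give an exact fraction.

7788298257/9765625000

A Type II error is failing to reject when Ha holds: with p = 7/10, β = P(S ≤ 10).
Adding the binomial probabilities P(S=0)+…+P(S=10) at p = 7/10 gives 7788298257/9765625000.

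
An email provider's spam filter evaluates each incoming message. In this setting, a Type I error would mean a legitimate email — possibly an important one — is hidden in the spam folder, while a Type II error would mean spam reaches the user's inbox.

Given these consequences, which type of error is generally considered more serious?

Type I error

The Type I consequence (a legitimate email — possibly an important one — is hidden in the spam folder) is more severe than the Type II consequence (spam reaches the user's inbox).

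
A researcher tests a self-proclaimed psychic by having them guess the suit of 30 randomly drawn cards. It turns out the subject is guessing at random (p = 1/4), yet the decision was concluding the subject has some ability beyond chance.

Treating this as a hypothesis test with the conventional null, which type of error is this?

Type I error

The null hypothesis here is that the subject is guessing at random (p = 1/4).
'Concluding the subject has some ability beyond chance' corresponds to rejecting H₀.
H₀ was rejected but H₀ is true — a Type I error (false positive).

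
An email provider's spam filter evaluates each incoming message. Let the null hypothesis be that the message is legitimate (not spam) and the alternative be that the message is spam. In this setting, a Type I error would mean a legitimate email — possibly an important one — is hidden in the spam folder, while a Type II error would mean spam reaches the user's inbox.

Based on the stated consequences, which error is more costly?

Type I error

The Type I consequence (a legitimate email — possibly an important one — is hidden in the spam folder) is more severe than the Type II consequence (spam reaches the user's inbox).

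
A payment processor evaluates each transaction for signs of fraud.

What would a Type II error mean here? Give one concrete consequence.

A Type II error would mean concluding that the transaction is legitimate (or at least failing to establish that the transaction is fraudulent) when in fact the transaction is fraudulent. Consequence: a fraudulent charge goes through and the bank absorbs the loss.

With the conventional null hypothesis that the transaction is legitimate:
A Type II error is failing to reject H₀ when H₀ is false.
Here that means approving the transaction when actually the transaction is fraudulent.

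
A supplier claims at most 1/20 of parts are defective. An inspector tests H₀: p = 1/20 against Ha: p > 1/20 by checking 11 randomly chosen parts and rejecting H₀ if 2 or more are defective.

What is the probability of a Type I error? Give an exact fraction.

2086801226597/20480000000000

Under H₀, K ~ Binomial(11, 1/20); the Type I error rate is P(K ≥ 2).
α = 1 − P(K ≤ 1) = 1 − 18393198773403/20480000000000 = 2086801226597/20480000000000.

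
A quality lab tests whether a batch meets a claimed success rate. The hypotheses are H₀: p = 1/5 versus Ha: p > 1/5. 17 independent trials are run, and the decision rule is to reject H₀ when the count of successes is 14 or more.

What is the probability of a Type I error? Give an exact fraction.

9153/152587890625

The Type I error probability is α = P(Y ≥ 14) computed under H₀, where Y ~ Binomial(17, 1/5).
P(Y ≥ 14) = Σ_{j=14}^{17} C(17,j)·(1/5)^j·(4/5)^{17-j} = 9153/152587890625.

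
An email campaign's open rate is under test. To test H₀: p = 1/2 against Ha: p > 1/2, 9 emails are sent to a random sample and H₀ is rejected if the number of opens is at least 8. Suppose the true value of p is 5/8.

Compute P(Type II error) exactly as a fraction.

Under the alternative p = 5/8, X ~ Binomial(9, 5/8); β is the probability the test does not reject, P(X < 8).
Adding the binomial probabilities P(X=0)+…+P(X=7) at p = 5/8 gives 3803679/4194304.

3803679/4194304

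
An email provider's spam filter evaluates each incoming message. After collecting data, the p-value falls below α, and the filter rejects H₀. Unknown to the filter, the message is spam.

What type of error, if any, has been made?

The conventional null hypothesis here is that the message is legitimate (not spam).
The test rejected a false H₀ — the decision matches the true state.

No error (correct decision).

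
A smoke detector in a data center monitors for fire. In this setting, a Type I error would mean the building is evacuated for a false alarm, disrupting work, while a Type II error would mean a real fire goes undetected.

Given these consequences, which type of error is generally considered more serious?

Type II error

The Type II consequence (a real fire goes undetected) is more severe than the Type I consequence (the building is evacuated for a false alarm, disrupting work).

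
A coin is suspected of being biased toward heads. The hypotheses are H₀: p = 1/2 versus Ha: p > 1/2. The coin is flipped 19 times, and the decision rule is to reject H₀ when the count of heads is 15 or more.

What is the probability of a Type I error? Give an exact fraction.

Under H₀, Y ~ Binomial(19, 1/2), and α = P(Y ≥ 15).
P(Y ≥ 15) = [C(19,15) + C(19,16) + C(19,17) + C(19,18) + C(19,19)] / 2^19 = (3876 + 969 + 171 + 19 + 1) / 524288 = 5036/524288 = 1259/131072.

1259/131072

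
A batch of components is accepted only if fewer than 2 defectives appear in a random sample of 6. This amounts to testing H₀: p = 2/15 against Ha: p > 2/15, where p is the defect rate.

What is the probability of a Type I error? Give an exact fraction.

84332/455625

α = P(reject H₀ | H₀ true) = P(S ≥ 2 | p = 2/15), S ~ Binomial(6, 2/15).
α = 1 − P(S ≤ 1) = 1 − 371293/455625 = 84332/455625.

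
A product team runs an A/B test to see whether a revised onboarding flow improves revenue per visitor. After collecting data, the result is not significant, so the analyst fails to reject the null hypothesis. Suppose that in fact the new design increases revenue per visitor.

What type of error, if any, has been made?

The conventional null hypothesis here is that the new design has no effect on revenue per visitor.
H₀ was not rejected, but H₀ is actually false.
Failing to reject a false null hypothesis is a Type II error (false negative).

Type II error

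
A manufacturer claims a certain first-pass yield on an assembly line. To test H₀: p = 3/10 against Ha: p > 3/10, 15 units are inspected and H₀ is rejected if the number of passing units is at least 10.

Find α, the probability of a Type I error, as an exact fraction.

Under H₀, S ~ Binomial(15, 3/10), and α = P(S ≥ 10).
Summing C(15,j)(3/10)^j(7/10)^{15−j} for j = 10,…,15 gives 913130252109/250000000000000.

913130252109/250000000000000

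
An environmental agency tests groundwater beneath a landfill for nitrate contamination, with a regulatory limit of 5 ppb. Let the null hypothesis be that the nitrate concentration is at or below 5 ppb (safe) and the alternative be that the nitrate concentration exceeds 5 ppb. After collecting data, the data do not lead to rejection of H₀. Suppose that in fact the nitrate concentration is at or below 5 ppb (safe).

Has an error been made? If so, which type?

No error — this is a correct decision.

The test retained a true H₀ — the decision matches the true state.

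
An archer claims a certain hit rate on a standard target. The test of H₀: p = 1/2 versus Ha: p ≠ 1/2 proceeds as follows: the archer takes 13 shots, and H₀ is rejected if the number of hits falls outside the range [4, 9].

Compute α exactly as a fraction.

Under H₀, Y ~ Binomial(13, 1/2); α is the probability of landing in either tail, P(Y ≤ 3) + P(Y ≥ 10).
By symmetry, α = 2·P(Y ≤ 3) = 2·(1 + 13 + 78 + 286)/8192 = 756/8192 = 189/2048.

189/2048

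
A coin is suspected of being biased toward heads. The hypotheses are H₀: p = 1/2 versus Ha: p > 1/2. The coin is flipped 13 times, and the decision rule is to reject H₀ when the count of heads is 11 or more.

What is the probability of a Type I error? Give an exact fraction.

23/2048

Under H₀, Y ~ Binomial(13, 1/2), and α = P(Y ≥ 11).
That's C(13,11) + C(13,12) + C(13,13) over 2^13, i.e. (78 + 13 + 1)/8192 = 92/8192 = 23/2048.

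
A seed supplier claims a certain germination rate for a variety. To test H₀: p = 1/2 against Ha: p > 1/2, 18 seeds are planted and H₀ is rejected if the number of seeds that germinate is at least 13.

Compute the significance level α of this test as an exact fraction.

The Type I error probability is α = P(S ≥ 13) computed under H₀, where S ~ Binomial(18, 1/2).
Summing the upper tail: (8568 + 3060 + 816 + 153 + 18 + 1) / 2^18 = 12616/262144 = 1577/32768.

1577/32768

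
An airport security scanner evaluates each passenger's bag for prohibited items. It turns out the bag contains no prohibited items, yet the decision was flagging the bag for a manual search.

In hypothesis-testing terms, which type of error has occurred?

Type I error

The null hypothesis here is that the bag contains no prohibited items.
'Flagging the bag for a manual search' corresponds to rejecting H₀.
H₀ was rejected but H₀ is true — a Type I error (false positive).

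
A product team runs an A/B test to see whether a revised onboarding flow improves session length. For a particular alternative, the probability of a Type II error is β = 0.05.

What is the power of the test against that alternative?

0.95

Power = 1 − β = 1 − 0.05 = 0.95.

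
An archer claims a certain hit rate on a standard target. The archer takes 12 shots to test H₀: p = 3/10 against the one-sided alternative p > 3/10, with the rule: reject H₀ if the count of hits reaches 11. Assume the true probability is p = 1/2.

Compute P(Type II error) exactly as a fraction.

A Type II error is failing to reject when Ha holds: with p = 1/2, β = P(K ≤ 10).
Equivalently, β = 1 − P(K ≥ 11) = 4083/4096.

4083/4096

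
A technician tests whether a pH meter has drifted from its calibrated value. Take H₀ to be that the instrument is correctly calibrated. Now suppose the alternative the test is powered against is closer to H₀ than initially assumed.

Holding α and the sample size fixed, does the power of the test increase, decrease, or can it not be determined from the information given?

It decreases.

When the true parameter is near the null value, the test has a harder time distinguishing Ha from H₀.
Since power = 1 − β and β increases, power decreases.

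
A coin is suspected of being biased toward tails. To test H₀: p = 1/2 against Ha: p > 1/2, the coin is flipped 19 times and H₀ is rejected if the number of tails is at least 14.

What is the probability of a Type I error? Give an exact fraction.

α = P(reject H₀ | H₀ true) = P(X ≥ 14 | p = 1/2), with X ~ Binomial(19, 1/2).
That's C(19,14) + C(19,15) + C(19,16) + C(19,17) + C(19,18) + C(19,19) over 2^19, i.e. (11628 + 3876 + 969 + 171 + 19 + 1)/524288 = 16664/524288 = 2083/65536.

2083/65536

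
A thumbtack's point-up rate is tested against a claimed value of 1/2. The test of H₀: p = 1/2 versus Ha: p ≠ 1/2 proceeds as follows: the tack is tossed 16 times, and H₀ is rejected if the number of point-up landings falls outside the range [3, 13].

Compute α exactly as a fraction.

The significance level is the null-hypothesis probability of the rejection region {≤2} ∪ {≥14}.
Each tail has probability (1 + 16 + 120)/65536; doubling gives α = 274/65536 = 137/32768.

137/32768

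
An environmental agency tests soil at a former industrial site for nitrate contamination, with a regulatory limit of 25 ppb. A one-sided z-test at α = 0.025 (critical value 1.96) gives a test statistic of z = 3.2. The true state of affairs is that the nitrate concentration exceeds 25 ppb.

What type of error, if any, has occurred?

The conventional null hypothesis is that the nitrate concentration is at or below 25 ppb (safe).
Since z = 3.2 > z* = 1.96, H₀ is rejected.
H₀ is false (actually the nitrate concentration exceeds 25 ppb).
The decision matches the true state — no error.

No error (correct decision).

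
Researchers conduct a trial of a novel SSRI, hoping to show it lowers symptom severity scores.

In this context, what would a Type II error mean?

A Type II error would mean concluding that the drug has no effect on symptom severity scores (or at least failing to establish that the drug lowers symptom severity scores) when in fact the drug lowers symptom severity scores.

With the conventional null hypothesis that the drug has no effect on symptom severity scores:
A Type II error is failing to reject H₀ when H₀ is false.
Here that means concluding there is insufficient evidence that the drug works when actually the drug lowers symptom severity scores.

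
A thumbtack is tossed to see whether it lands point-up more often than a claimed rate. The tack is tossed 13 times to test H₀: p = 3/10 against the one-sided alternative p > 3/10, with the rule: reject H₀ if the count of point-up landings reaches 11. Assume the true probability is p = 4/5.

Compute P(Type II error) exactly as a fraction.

A Type II error is failing to reject when Ha holds: with p = 4/5, β = P(X ≤ 10).
Adding the binomial probabilities P(X=0)+…+P(X=10) at p = 4/5 gives 608334741/1220703125.

608334741/1220703125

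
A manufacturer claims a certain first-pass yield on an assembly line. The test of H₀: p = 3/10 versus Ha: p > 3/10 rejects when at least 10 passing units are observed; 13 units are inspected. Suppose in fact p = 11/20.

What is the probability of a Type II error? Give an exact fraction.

Under the alternative p = 11/20, Y ~ Binomial(13, 11/20); β is the probability the test does not reject, P(Y < 10).
Adding the binomial probabilities P(Y=0)+…+P(Y=9) at p = 11/20 gives 1857697115702463/2048000000000000.

1857697115702463/2048000000000000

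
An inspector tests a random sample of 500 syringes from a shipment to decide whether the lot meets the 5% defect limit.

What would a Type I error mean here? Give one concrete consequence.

A Type I error would mean concluding that the lot's defect rate exceeds 5% when in fact the lot's defect rate is 5% (within specification). Consequence: an acceptable shipment is needlessly reworked at extra cost.

With the conventional null hypothesis that the lot's defect rate is 5% (within specification):
A Type I error is rejecting H₀ when H₀ is true.
Here that means rejecting the lot and scrapping or reworking it when actually the lot's defect rate is 5% (within specification).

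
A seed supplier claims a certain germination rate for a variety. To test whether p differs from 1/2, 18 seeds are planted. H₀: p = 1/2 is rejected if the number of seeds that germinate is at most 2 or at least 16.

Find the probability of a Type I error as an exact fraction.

Under H₀, K ~ Binomial(18, 1/2); α is the probability of landing in either tail, P(K ≤ 2) + P(K ≥ 16).
The two tails are symmetric, so α = 2·(1 + 18 + 153)/2^18 = 344/262144 = 43/32768.

43/32768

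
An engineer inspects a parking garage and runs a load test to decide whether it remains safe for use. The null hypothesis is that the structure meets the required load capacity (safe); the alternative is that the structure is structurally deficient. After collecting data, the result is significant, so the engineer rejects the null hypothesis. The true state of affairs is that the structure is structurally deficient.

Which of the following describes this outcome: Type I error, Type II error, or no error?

The test rejected a false H₀ — the decision matches the true state.

No error (correct decision).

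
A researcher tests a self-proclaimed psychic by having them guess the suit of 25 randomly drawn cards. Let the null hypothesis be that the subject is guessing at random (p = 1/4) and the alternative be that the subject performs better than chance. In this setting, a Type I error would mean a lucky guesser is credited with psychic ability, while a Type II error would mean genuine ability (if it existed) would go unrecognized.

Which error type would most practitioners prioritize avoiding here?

The Type I consequence (a lucky guesser is credited with psychic ability) is more severe than the Type II consequence (genuine ability (if it existed) would go unrecognized).

Type I error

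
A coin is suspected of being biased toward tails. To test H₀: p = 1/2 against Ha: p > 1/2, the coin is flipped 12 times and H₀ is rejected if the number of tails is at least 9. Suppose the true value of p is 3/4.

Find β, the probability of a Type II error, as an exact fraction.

5892517/16777216

Under the alternative p = 3/4, Y ~ Binomial(12, 3/4); β is the probability the test does not reject, P(Y < 9).
Equivalently, β = 1 − P(Y ≥ 9) = 5892517/16777216.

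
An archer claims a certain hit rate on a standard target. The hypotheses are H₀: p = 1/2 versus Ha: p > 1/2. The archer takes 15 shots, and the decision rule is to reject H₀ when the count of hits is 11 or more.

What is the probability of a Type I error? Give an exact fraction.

1941/32768

The Type I error probability is α = P(Y ≥ 11) computed under H₀, where Y ~ Binomial(15, 1/2).
P(Y ≥ 11) = [C(15,11) + C(15,12) + C(15,13) + C(15,14) + C(15,15)] / 2^15 = (1365 + 455 + 105 + 15 + 1) / 32768 = 1941/32768.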